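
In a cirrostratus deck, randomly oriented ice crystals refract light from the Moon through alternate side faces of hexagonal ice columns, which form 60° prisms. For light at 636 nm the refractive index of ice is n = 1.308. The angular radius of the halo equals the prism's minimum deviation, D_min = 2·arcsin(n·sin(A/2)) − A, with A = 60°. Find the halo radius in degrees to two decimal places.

n·sin(A/2) = 1.308 × sin 30° = 1.308 × 0.5000 = 0.6540.
D_min = 2·arcsin(0.6540) − 60° = 2 × 40.844° − 60° = 21.688°.

21.69°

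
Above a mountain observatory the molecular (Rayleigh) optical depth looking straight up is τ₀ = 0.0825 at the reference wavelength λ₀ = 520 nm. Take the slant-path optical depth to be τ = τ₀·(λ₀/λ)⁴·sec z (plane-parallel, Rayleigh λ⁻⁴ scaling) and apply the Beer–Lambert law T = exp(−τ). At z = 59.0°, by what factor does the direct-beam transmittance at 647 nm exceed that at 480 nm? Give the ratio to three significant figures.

Airmass: sec 59.0° = 1.9416.
τ(647 nm) = 0.0825 × (520/647)⁴ × 1.9416 = 0.0825 × 0.4172 × 1.9416 = 0.0668.
τ(480 nm) = 0.0825 × (520/480)⁴ × 1.9416 = 0.0825 × 1.3774 × 1.9416 = 0.2206.
T(647)/T(480) = exp(τ_B − τ_A) = exp(0.1538) = 1.1662.

1.17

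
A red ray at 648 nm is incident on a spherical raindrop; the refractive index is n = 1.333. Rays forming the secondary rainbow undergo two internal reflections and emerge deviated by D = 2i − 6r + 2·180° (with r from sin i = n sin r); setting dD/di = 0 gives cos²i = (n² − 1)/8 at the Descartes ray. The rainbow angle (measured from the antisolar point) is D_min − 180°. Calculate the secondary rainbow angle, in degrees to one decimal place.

cos²i = (1.77689 − 1)/8 = 0.09711; i = arccos(0.31163) = 71.843°.
sin r = sin 71.843°/1.333 = 0.71283; r = 45.466°.
D_min = 2·71.843° − 6·45.466° + 360° = 230.891°.
Rainbow angle = D_min − 180° = 50.891°.

50.9°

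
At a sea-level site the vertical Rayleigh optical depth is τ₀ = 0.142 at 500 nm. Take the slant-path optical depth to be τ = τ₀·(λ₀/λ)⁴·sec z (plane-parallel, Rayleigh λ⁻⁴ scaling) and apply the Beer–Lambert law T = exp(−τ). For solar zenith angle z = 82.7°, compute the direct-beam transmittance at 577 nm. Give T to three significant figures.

0.533

sec 82.7° = 7.8700.
τ = 0.142 × (500/577)⁴ × 7.8700 = 0.142 × 0.5639 × 7.8700 = 0.6301.
T = exp(−0.6301) = 0.5325.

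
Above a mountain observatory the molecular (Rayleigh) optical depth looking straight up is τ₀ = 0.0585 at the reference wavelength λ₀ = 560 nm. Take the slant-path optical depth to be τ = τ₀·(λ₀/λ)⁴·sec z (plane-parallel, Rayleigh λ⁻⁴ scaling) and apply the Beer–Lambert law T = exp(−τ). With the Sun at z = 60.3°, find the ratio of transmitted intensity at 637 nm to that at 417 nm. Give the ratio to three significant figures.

Airmass: sec 60.3° = 2.0183.
τ(637 nm) = 0.0585 × (560/637)⁴ × 2.0183 = 0.0585 × 0.5973 × 2.0183 = 0.0705.
τ(417 nm) = 0.0585 × (560/417)⁴ × 2.0183 = 0.0585 × 3.2524 × 2.0183 = 0.3840.
T(637)/T(417) = exp(τ_B − τ_A) = exp(0.3135) = 1.3682.

1.37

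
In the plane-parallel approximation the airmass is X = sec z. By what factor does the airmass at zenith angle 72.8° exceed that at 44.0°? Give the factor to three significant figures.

2.43

X(72.8°)/X(44.0°) = sec 72.8° / sec 44.0° = cos 44.0° / cos 72.8° = 0.7193/0.2957 = 2.4326.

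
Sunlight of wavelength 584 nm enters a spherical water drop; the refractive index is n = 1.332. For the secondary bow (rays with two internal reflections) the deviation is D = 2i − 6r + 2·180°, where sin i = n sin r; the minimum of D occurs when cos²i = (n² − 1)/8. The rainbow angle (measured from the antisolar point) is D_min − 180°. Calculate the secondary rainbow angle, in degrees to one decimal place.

50.6°

cos²i = (1.77422 − 1)/8 = 0.09678; i = arccos(0.31109) = 71.875°.
sin r = sin 71.875°/1.332 = 0.71350; r = 45.520°.
D_min = 2·71.875° − 6·45.520° + 360° = 230.628°.
Rainbow angle = D_min − 180° = 50.628°.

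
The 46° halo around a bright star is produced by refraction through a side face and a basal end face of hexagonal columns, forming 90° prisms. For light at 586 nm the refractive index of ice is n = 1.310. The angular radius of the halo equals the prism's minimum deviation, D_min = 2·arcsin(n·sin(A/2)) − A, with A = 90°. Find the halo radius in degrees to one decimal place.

45.7°

n·sin(A/2) = 1.310 × sin 45° = 1.310 × 0.7071 = 0.9263.
D_min = 2·arcsin(0.9263) − 90° = 2 × 67.867° − 90° = 45.733°.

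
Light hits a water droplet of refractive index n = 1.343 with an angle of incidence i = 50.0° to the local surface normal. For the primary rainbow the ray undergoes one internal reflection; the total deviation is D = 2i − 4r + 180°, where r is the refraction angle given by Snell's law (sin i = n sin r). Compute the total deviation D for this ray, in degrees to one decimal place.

140.9°

sin r = sin 50.0° / 1.343 = 0.7660/1.343 = 0.5704; r = 34.78°.
D = 2·50.0° − 4·34.78° + 180° = 100.00° − 139.11° + 180° = 140.89°.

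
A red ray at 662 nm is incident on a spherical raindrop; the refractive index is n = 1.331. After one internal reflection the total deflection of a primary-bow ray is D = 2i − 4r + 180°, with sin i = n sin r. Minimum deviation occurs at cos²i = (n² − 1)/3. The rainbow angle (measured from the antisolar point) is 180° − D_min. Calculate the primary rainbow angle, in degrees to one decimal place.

cos²i = (1.77156 − 1)/3 = 0.25719; i = arccos(0.50714) = 59.527°.
sin r = sin 59.527°/1.331 = 0.64753; r = 40.356°.
D_min = 2·59.527° − 4·40.356° + 180° = 137.630°.
Rainbow angle = 180° − D_min = 42.370°.

42.4°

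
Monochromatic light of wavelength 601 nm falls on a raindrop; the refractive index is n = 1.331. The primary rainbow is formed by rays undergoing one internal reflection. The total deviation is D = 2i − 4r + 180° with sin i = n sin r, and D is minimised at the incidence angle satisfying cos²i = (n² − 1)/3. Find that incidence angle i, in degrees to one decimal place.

59.5°

cos²i = (1.331² − 1)/3 = (1.77156 − 1)/3 = 0.25719.
cos i = 0.50714, so i = 59.527°.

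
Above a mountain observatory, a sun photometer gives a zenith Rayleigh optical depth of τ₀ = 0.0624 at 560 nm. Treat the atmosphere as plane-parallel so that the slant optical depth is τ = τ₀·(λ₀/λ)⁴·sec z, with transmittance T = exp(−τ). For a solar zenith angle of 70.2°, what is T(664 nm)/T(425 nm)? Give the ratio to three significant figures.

1.59

Airmass: sec 70.2° = 2.9521.
τ(664 nm) = 0.0624 × (560/664)⁴ × 2.9521 = 0.0624 × 0.5059 × 2.9521 = 0.0932.
τ(425 nm) = 0.0624 × (560/425)⁴ × 2.9521 = 0.0624 × 3.0144 × 2.9521 = 0.5553.
T(664)/T(425) = exp(τ_B − τ_A) = exp(0.4621) = 1.5874.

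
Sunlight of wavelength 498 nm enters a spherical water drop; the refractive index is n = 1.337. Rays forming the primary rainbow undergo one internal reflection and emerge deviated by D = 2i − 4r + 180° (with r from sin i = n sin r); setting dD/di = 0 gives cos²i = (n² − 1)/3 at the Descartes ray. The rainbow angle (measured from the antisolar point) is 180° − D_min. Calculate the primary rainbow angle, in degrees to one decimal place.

cos²i = (1.78757 − 1)/3 = 0.26252; i = arccos(0.51237) = 59.178°.
sin r = sin 59.178°/1.337 = 0.64231; r = 39.964°.
D_min = 2·59.178° − 4·39.964° + 180° = 138.500°.
Rainbow angle = 180° − D_min = 41.500°.

41.5°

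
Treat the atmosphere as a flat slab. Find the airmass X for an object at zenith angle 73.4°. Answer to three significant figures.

X = sec z = 1/cos 73.4° = 1/0.2857 = 3.5003.

3.50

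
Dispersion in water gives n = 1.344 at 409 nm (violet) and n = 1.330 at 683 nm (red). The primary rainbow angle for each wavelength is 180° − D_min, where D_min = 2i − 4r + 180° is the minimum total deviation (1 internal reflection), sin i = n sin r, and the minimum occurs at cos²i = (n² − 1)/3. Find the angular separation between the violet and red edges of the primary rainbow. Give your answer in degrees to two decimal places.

2.01°

At 409 nm (n = 1.344): cos²i = 0.26878 → i = 58.772°, r = 39.512°, D_min = 139.495°, rainbow angle = 40.505°.
At 683 nm (n = 1.330): cos²i = 0.25630 → i = 59.585°, r = 40.422°, D_min = 137.484°, rainbow angle = 42.516°.
Angular width = |40.505° − 42.516°| = 2.011°.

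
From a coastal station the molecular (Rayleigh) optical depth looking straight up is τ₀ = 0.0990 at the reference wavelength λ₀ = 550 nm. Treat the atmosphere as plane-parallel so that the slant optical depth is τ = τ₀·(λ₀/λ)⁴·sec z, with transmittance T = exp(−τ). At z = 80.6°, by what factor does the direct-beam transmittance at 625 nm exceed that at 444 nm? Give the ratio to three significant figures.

Airmass: sec 80.6° = 6.1227.
τ(625 nm) = 0.0990 × (550/625)⁴ × 6.1227 = 0.0990 × 0.5997 × 6.1227 = 0.3635.
τ(444 nm) = 0.0990 × (550/444)⁴ × 6.1227 = 0.0990 × 2.3546 × 6.1227 = 1.4272.
T(625)/T(444) = exp(τ_B − τ_A) = exp(1.0637) = 2.8972.

2.90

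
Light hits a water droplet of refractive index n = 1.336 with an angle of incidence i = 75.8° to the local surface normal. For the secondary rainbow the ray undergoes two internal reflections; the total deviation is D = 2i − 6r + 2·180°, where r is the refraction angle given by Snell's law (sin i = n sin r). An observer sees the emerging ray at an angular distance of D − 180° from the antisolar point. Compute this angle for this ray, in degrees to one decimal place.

52.5°

sin r = sin 75.8° / 1.336 = 0.9694/1.336 = 0.7256; r = 46.52°.
D = 2·75.8° − 6·46.52° + 2·180° = 151.60° − 279.13° + 360° = 232.47°.
Angle from antisolar point = D − 180° = 52.47°.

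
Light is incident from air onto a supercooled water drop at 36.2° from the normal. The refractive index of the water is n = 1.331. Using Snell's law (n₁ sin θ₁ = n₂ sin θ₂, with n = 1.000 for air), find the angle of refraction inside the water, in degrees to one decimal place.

26.3°

Snell: sin θ_r = sin θ_i / n = sin 36.2° / 1.331 = 0.5906 / 1.331 = 0.4437.
θ_r = arcsin(0.4437) = 26.34°.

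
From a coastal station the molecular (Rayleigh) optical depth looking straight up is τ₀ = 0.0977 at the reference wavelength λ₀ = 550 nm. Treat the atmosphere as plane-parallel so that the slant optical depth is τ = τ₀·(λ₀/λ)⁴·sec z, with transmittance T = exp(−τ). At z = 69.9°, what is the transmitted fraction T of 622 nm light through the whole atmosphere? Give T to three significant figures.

0.840

sec 69.9° = 2.9099.
τ = 0.0977 × (550/622)⁴ × 2.9099 = 0.0977 × 0.6113 × 2.9099 = 0.1738.
T = exp(−0.1738) = 0.8405.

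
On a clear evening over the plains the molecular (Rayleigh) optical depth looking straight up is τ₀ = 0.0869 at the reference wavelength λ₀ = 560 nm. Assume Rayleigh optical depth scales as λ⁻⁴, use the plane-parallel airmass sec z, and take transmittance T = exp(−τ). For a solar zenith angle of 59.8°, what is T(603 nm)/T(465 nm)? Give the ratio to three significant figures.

1.26

Airmass: sec 59.8° = 1.9880.
τ(603 nm) = 0.0869 × (560/603)⁴ × 1.9880 = 0.0869 × 0.7438 × 1.9880 = 0.1285.
τ(465 nm) = 0.0869 × (560/465)⁴ × 1.9880 = 0.0869 × 2.1035 × 1.9880 = 0.3634.
T(603)/T(465) = exp(τ_B − τ_A) = exp(0.2349) = 1.2648.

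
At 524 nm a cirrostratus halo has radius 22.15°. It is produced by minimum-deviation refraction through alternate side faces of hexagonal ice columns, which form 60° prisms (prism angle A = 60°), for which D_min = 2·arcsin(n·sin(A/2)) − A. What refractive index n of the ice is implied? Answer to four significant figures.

1.314

Rearranging: n = sin((D_min + A)/2) / sin(A/2).
(D_min + A)/2 = (22.15° + 60°)/2 = 41.075°.
n = sin 41.075° / sin 30° = 0.6570 / 0.5000 = 1.3141.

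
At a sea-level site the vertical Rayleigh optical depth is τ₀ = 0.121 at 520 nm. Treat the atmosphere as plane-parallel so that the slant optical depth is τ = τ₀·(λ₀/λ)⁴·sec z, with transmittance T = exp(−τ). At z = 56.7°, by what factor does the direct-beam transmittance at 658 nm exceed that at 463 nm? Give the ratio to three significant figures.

Airmass: sec 56.7° = 1.8214.
τ(658 nm) = 0.121 × (520/658)⁴ × 1.8214 = 0.121 × 0.3900 × 1.8214 = 0.0860.
τ(463 nm) = 0.121 × (520/463)⁴ × 1.8214 = 0.121 × 1.5911 × 1.8214 = 0.3507.
T(658)/T(463) = exp(τ_B − τ_A) = exp(0.2647) = 1.3030.

1.30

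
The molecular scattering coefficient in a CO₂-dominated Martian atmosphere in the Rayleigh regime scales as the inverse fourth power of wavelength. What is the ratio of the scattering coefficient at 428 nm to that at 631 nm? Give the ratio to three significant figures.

Rayleigh scattering ∝ λ⁻⁴, so the ratio of coefficients is the inverse fourth power of the wavelength ratio.
σ(428)/σ(631) = (631/428)⁴ = (1.4743)⁴ = 4.724.

4.72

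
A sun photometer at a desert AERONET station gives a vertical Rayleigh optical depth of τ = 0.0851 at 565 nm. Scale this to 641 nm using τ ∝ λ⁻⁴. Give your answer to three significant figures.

τ(641 nm) = τ(565 nm) × (565/641)⁴ = 0.0851 × (0.8814)⁴ = 0.0851 × 0.6036 = 0.0514.

0.0514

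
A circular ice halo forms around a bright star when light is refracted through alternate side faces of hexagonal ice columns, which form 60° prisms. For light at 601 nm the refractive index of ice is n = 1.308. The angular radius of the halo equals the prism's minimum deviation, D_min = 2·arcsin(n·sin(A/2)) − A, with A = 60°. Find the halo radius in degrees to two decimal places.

21.69°

n·sin(A/2) = 1.308 × sin 30° = 1.308 × 0.5000 = 0.6540.
D_min = 2·arcsin(0.6540) − 60° = 2 × 40.844° − 60° = 21.688°.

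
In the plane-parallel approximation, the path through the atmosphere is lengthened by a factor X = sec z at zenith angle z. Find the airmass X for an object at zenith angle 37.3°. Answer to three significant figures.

X = sec z = 1/cos 37.3° = 1/0.7955 = 1.2571.

1.26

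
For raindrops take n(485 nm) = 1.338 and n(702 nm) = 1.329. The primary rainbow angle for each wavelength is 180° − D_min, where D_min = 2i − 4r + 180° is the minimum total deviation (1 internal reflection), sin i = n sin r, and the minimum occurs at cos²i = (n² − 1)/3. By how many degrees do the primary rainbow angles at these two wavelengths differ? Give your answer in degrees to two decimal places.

1.31°

At 485 nm (n = 1.338): cos²i = 0.26341 → i = 59.120°, r = 39.899°, D_min = 138.643°, rainbow angle = 41.357°.
At 702 nm (n = 1.329): cos²i = 0.25541 → i = 59.643°, r = 40.487°, D_min = 137.337°, rainbow angle = 42.663°.
Angular width = |41.357° − 42.663°| = 1.307°.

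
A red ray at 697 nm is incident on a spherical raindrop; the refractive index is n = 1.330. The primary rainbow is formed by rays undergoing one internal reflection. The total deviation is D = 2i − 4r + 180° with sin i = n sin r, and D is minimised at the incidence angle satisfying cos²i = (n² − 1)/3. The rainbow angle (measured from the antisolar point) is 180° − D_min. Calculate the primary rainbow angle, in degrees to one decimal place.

42.5°

cos²i = (1.76890 − 1)/3 = 0.25630; i = arccos(0.50626) = 59.585°.
sin r = sin 59.585°/1.330 = 0.64841; r = 40.422°.
D_min = 2·59.585° − 4·40.422° + 180° = 137.484°.
Rainbow angle = 180° − D_min = 42.516°.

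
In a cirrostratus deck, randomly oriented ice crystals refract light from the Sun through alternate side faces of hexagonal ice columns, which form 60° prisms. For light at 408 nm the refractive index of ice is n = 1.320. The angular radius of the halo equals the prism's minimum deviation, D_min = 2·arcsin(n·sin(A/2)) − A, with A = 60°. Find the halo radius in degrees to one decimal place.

22.6°

n·sin(A/2) = 1.320 × sin 30° = 1.320 × 0.5000 = 0.6600.
D_min = 2·arcsin(0.6600) − 60° = 2 × 41.300° − 60° = 22.600°.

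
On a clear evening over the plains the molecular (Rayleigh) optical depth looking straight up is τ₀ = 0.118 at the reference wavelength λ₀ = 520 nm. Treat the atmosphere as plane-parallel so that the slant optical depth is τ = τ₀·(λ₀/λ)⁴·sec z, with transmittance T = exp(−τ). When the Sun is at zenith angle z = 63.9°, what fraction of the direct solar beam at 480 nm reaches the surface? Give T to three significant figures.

sec 63.9° = 2.2730.
τ = 0.118 × (520/480)⁴ × 2.2730 = 0.118 × 1.3774 × 2.2730 = 0.3694.
T = exp(−0.3694) = 0.6911.

0.691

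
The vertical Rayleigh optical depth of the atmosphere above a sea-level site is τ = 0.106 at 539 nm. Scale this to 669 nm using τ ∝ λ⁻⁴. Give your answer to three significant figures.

0.0447

τ(669 nm) = τ(539 nm) × (539/669)⁴ = 0.106 × (0.8057)⁴ = 0.106 × 0.4214 = 0.0447.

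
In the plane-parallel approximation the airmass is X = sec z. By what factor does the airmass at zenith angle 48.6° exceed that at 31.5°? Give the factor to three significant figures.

1.29

X(48.6°)/X(31.5°) = sec 48.6° / sec 31.5° = cos 31.5° / cos 48.6° = 0.8526/0.6613 = 1.2893.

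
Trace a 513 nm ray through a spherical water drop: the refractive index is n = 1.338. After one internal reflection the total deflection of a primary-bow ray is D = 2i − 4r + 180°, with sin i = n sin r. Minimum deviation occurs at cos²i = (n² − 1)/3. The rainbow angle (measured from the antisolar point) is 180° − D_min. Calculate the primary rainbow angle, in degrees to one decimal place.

41.4°

cos²i = (1.79024 − 1)/3 = 0.26341; i = arccos(0.51324) = 59.120°.
sin r = sin 59.120°/1.338 = 0.64144; r = 39.899°.
D_min = 2·59.120° − 4·39.899° + 180° = 138.643°.
Rainbow angle = 180° − D_min = 41.357°.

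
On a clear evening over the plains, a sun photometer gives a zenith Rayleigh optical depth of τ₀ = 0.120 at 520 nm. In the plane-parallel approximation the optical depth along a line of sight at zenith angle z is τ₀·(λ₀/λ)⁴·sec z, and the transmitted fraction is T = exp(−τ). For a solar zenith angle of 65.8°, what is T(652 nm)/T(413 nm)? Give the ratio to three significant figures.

1.85

Airmass: sec 65.8° = 2.4395.
τ(652 nm) = 0.120 × (520/652)⁴ × 2.4395 = 0.120 × 0.4046 × 2.4395 = 0.1184.
τ(413 nm) = 0.120 × (520/413)⁴ × 2.4395 = 0.120 × 2.5131 × 2.4395 = 0.7357.
T(652)/T(413) = exp(τ_B − τ_A) = exp(0.6172) = 1.8538.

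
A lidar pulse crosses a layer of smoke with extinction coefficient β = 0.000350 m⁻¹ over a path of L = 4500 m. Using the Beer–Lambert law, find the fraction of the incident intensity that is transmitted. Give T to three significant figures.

0.207

τ = β·L = 0.000350 × 4500 = 1.5750.
T = exp(−1.5750) = 0.2070.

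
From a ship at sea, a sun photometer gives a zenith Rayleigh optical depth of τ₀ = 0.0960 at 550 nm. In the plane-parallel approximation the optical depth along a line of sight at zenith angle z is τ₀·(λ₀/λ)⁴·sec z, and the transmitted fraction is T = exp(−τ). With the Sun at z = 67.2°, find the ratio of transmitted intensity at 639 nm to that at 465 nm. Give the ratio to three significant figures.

1.42

Airmass: sec 67.2° = 2.5805.
τ(639 nm) = 0.0960 × (550/639)⁴ × 2.5805 = 0.0960 × 0.5488 × 2.5805 = 0.1360.
τ(465 nm) = 0.0960 × (550/465)⁴ × 2.5805 = 0.0960 × 1.9572 × 2.5805 = 0.4849.
T(639)/T(465) = exp(τ_B − τ_A) = exp(0.3489) = 1.4175.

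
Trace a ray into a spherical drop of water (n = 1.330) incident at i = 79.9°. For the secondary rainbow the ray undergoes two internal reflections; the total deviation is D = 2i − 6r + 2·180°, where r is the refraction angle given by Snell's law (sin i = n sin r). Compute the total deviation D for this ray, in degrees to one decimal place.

233.3°

sin r = sin 79.9° / 1.330 = 0.9845/1.330 = 0.7402; r = 47.75°.
D = 2·79.9° − 6·47.75° + 2·180° = 159.80° − 286.51° + 360° = 233.29°.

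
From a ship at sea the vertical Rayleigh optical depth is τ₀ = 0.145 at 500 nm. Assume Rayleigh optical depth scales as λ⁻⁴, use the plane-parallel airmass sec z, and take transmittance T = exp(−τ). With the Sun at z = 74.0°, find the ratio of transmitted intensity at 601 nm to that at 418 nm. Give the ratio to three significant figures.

2.28

Airmass: sec 74.0° = 3.6280.
τ(601 nm) = 0.145 × (500/601)⁴ × 3.6280 = 0.145 × 0.4791 × 3.6280 = 0.2520.
τ(418 nm) = 0.145 × (500/418)⁴ × 3.6280 = 0.145 × 2.0473 × 3.6280 = 1.0770.
T(601)/T(418) = exp(τ_B − τ_A) = exp(0.8250) = 2.2818.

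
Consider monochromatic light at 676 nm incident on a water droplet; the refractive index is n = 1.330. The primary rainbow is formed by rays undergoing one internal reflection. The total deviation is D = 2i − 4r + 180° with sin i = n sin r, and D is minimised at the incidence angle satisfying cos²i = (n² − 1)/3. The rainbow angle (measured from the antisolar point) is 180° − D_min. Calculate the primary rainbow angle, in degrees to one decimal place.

cos²i = (1.76890 − 1)/3 = 0.25630; i = arccos(0.50626) = 59.585°.
sin r = sin 59.585°/1.330 = 0.64841; r = 40.422°.
D_min = 2·59.585° − 4·40.422° + 180° = 137.484°.
Rainbow angle = 180° − D_min = 42.516°.

42.5°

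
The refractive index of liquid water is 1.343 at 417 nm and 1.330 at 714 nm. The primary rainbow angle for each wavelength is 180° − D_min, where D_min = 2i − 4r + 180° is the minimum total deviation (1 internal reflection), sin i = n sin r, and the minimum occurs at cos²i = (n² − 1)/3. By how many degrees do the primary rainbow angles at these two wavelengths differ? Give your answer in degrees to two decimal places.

1.87°

At 417 nm (n = 1.343): cos²i = 0.26788 → i = 58.830°, r = 39.577°, D_min = 139.354°, rainbow angle = 40.646°.
At 714 nm (n = 1.330): cos²i = 0.25630 → i = 59.585°, r = 40.422°, D_min = 137.484°, rainbow angle = 42.516°.
Angular width = |40.646° − 42.516°| = 1.871°.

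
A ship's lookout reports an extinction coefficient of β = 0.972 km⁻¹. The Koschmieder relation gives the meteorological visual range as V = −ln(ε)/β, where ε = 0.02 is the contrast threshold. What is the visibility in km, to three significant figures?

V = −ln(0.02) / 0.972 = 3.912 / 0.972 = 4.0247 km.

4.02 km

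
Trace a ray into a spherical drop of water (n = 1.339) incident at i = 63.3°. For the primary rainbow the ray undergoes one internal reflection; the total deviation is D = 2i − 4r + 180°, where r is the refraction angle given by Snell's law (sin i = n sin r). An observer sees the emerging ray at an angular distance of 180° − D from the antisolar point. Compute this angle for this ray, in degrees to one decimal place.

sin r = sin 63.3° / 1.339 = 0.8934/1.339 = 0.6672; r = 41.85°.
D = 2·63.3° − 4·41.85° + 180° = 126.60° − 167.40° + 180° = 139.20°.
Angle from antisolar point = 180° − D = 40.80°.

40.8°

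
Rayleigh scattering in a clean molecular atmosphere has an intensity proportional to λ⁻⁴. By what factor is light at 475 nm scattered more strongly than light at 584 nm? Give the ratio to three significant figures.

Rayleigh scattering ∝ λ⁻⁴, so the ratio of coefficients is the inverse fourth power of the wavelength ratio.
σ(475)/σ(584) = (584/475)⁴ = (1.2295)⁴ = 2.285.

2.28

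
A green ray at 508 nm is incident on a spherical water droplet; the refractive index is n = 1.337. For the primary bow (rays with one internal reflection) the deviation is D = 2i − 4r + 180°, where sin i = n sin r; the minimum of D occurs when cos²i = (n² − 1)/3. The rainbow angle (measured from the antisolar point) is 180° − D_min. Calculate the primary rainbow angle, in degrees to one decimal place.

cos²i = (1.78757 − 1)/3 = 0.26252; i = arccos(0.51237) = 59.178°.
sin r = sin 59.178°/1.337 = 0.64231; r = 39.964°.
D_min = 2·59.178° − 4·39.964° + 180° = 138.500°.
Rainbow angle = 180° − D_min = 41.500°.

41.5°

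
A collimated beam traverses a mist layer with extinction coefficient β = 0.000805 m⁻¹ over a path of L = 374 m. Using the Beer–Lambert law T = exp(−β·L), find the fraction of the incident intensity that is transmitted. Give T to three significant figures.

τ = β·L = 0.000805 × 374 = 0.3011.
T = exp(−0.3011) = 0.7400.

0.740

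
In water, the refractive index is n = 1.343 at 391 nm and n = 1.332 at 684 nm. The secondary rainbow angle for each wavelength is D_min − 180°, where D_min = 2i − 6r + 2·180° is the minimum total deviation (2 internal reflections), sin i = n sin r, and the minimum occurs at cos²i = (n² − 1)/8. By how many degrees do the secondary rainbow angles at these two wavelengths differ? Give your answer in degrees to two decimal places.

2.85°

At 391 nm (n = 1.343): cos²i = 0.10046 → i = 71.522°, r = 44.928°, D_min = 233.478°, rainbow angle = 53.478°.
At 684 nm (n = 1.332): cos²i = 0.09678 → i = 71.875°, r = 45.520°, D_min = 230.628°, rainbow angle = 50.628°.
Angular width = |53.478° − 50.628°| = 2.849°.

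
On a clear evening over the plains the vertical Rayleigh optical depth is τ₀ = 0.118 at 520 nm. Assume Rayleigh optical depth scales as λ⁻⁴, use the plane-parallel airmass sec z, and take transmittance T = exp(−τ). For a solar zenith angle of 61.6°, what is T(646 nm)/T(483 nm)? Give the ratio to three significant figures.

Airmass: sec 61.6° = 2.1025.
τ(646 nm) = 0.118 × (520/646)⁴ × 2.1025 = 0.118 × 0.4198 × 2.1025 = 0.1042.
τ(483 nm) = 0.118 × (520/483)⁴ × 2.1025 = 0.118 × 1.3435 × 2.1025 = 0.3333.
T(646)/T(483) = exp(τ_B − τ_A) = exp(0.2291) = 1.2575.

1.26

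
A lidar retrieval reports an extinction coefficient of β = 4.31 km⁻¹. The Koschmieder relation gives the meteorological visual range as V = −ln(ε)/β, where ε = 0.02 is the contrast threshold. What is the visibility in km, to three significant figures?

0.908 km

V = −ln(0.02) / 4.31 = 3.912 / 4.31 = 0.9077 km.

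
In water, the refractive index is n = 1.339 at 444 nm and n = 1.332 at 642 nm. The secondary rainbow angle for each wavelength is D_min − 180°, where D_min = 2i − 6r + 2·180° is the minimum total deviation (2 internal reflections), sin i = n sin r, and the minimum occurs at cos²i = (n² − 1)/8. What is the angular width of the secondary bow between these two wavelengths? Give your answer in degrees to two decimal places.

At 444 nm (n = 1.339): cos²i = 0.09912 → i = 71.650°, r = 45.141°, D_min = 232.451°, rainbow angle = 52.451°.
At 642 nm (n = 1.332): cos²i = 0.09678 → i = 71.875°, r = 45.520°, D_min = 230.628°, rainbow angle = 50.628°.
Angular width = |52.451° − 50.628°| = 1.823°.

1.82°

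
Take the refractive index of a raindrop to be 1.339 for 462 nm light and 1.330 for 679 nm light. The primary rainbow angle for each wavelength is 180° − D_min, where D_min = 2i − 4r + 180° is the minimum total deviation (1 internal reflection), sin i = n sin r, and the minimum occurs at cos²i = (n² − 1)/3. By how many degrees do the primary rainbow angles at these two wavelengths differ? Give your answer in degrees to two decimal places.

1.30°

At 462 nm (n = 1.339): cos²i = 0.26431 → i = 59.062°, r = 39.834°, D_min = 138.786°, rainbow angle = 41.214°.
At 679 nm (n = 1.330): cos²i = 0.25630 → i = 59.585°, r = 40.422°, D_min = 137.484°, rainbow angle = 42.516°.
Angular width = |41.214° − 42.516°| = 1.303°.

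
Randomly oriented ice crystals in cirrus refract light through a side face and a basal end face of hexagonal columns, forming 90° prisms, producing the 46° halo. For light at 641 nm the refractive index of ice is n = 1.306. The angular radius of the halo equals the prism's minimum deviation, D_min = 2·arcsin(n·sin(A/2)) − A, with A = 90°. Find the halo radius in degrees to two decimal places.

n·sin(A/2) = 1.306 × sin 45° = 1.306 × 0.7071 = 0.9235.
D_min = 2·arcsin(0.9235) − 90° = 2 × 67.440° − 90° = 44.881°.

44.88°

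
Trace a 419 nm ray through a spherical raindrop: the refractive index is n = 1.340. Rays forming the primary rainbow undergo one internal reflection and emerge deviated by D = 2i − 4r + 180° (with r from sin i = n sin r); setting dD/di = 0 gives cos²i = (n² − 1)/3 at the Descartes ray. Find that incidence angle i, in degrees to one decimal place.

59.0°

cos²i = (1.340² − 1)/3 = (1.79560 − 1)/3 = 0.26520.
cos i = 0.51498, so i = 59.004°.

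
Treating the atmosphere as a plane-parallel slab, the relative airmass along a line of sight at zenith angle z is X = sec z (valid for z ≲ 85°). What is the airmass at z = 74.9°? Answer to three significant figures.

X = sec z = 1/cos 74.9° = 1/0.2605 = 3.8387.

3.84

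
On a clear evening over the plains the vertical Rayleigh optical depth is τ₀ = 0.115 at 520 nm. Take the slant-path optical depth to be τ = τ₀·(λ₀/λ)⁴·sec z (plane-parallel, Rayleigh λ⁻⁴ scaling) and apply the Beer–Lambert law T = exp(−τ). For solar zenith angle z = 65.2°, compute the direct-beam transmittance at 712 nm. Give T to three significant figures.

0.925

sec 65.2° = 2.3841.
τ = 0.115 × (520/712)⁴ × 2.3841 = 0.115 × 0.2845 × 2.3841 = 0.0780.
T = exp(−0.0780) = 0.9250.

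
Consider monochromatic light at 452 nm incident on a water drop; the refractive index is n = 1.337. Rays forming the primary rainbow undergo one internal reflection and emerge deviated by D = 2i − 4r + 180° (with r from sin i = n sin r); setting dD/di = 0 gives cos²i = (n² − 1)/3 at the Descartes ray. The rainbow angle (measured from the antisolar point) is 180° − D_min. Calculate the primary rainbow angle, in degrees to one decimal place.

cos²i = (1.78757 − 1)/3 = 0.26252; i = arccos(0.51237) = 59.178°.
sin r = sin 59.178°/1.337 = 0.64231; r = 39.964°.
D_min = 2·59.178° − 4·39.964° + 180° = 138.500°.
Rainbow angle = 180° − D_min = 41.500°.

41.5°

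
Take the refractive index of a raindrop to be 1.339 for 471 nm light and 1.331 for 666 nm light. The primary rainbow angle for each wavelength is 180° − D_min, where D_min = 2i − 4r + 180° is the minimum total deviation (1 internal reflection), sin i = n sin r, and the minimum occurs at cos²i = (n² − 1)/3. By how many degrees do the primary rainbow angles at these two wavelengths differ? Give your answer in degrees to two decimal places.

1.16°

At 471 nm (n = 1.339): cos²i = 0.26431 → i = 59.062°, r = 39.834°, D_min = 138.786°, rainbow angle = 41.214°.
At 666 nm (n = 1.331): cos²i = 0.25719 → i = 59.527°, r = 40.356°, D_min = 137.630°, rainbow angle = 42.370°.
Angular width = |41.214° − 42.370°| = 1.156°.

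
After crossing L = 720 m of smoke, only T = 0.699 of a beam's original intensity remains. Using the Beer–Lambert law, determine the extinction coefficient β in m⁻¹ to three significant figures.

Beer–Lambert: T = exp(−βL) ⇒ β = −ln(T)/L = −ln(0.699)/720 = 0.3581/720 = 0.0004974 m⁻¹.

0.000497 m⁻¹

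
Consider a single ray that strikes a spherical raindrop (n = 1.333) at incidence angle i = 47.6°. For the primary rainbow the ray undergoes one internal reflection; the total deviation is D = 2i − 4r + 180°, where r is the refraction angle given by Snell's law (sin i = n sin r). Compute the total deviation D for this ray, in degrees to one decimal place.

sin r = sin 47.6° / 1.333 = 0.7385/1.333 = 0.5540; r = 33.64°.
D = 2·47.6° − 4·33.64° + 180° = 95.20° − 134.56° + 180° = 140.64°.

140.6°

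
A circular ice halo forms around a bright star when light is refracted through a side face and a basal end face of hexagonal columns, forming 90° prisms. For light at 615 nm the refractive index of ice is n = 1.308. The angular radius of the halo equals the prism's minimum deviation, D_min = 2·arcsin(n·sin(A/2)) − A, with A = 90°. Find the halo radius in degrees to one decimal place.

n·sin(A/2) = 1.308 × sin 45° = 1.308 × 0.7071 = 0.9249.
D_min = 2·arcsin(0.9249) − 90° = 2 × 67.653° − 90° = 45.305°.

45.3°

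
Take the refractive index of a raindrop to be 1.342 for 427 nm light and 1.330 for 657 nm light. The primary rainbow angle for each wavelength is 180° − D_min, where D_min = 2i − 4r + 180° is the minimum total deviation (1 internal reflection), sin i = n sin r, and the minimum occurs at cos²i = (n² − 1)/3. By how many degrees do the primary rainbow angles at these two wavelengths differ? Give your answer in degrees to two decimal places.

At 427 nm (n = 1.342): cos²i = 0.26699 → i = 58.888°, r = 39.641°, D_min = 139.213°, rainbow angle = 40.787°.
At 657 nm (n = 1.330): cos²i = 0.25630 → i = 59.585°, r = 40.422°, D_min = 137.484°, rainbow angle = 42.516°.
Angular width = |40.787° − 42.516°| = 1.729°.

1.73°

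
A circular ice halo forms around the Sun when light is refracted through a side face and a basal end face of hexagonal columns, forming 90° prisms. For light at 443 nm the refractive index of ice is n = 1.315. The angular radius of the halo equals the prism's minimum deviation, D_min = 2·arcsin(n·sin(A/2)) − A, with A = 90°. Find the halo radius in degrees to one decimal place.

46.8°

n·sin(A/2) = 1.315 × sin 45° = 1.315 × 0.7071 = 0.9298.
D_min = 2·arcsin(0.9298) − 90° = 2 × 68.411° − 90° = 46.821°.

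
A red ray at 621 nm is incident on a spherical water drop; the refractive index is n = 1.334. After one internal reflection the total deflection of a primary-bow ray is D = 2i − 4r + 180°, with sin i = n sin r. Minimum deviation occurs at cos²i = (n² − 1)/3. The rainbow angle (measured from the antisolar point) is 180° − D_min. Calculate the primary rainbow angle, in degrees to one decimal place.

41.9°

cos²i = (1.77956 − 1)/3 = 0.25985; i = arccos(0.50976) = 59.352°.
sin r = sin 59.352°/1.334 = 0.64492; r = 40.159°.
D_min = 2·59.352° − 4·40.159° + 180° = 138.067°.
Rainbow angle = 180° − D_min = 41.933°.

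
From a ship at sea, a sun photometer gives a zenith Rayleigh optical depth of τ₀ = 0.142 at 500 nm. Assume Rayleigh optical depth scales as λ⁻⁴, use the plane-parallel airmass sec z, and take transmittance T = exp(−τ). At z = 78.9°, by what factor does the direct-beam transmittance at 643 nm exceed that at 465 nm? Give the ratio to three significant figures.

2.05

Airmass: sec 78.9° = 5.1942.
τ(643 nm) = 0.142 × (500/643)⁴ × 5.1942 = 0.142 × 0.3656 × 5.1942 = 0.2697.
τ(465 nm) = 0.142 × (500/465)⁴ × 5.1942 = 0.142 × 1.3368 × 5.1942 = 0.9860.
T(643)/T(465) = exp(τ_B − τ_A) = exp(0.7163) = 2.0469.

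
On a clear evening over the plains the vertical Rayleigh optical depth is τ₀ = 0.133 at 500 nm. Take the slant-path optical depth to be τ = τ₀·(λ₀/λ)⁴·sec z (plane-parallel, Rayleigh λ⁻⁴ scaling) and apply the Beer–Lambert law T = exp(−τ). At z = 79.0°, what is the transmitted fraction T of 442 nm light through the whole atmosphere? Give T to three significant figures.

sec 79.0° = 5.2408.
τ = 0.133 × (500/442)⁴ × 5.2408 = 0.133 × 1.6375 × 5.2408 = 1.1414.
T = exp(−1.1414) = 0.3194.

0.319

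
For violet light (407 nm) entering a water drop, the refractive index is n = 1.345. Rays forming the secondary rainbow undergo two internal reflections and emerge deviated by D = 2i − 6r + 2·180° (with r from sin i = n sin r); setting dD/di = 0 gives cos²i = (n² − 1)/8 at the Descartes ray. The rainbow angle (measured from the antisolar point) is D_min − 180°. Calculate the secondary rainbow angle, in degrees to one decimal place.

cos²i = (1.80902 − 1)/8 = 0.10113; i = arccos(0.31801) = 71.458°.
sin r = sin 71.458°/1.345 = 0.70490; r = 44.821°.
D_min = 2·71.458° − 6·44.821° + 360° = 233.987°.
Rainbow angle = D_min − 180° = 53.987°.

54.0°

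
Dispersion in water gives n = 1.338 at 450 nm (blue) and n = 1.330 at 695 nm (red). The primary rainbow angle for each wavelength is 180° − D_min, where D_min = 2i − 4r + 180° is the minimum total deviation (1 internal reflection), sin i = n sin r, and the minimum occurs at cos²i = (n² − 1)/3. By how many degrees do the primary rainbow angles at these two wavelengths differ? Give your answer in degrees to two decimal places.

At 450 nm (n = 1.338): cos²i = 0.26341 → i = 59.120°, r = 39.899°, D_min = 138.643°, rainbow angle = 41.357°.
At 695 nm (n = 1.330): cos²i = 0.25630 → i = 59.585°, r = 40.422°, D_min = 137.484°, rainbow angle = 42.516°.
Angular width = |41.357° − 42.516°| = 1.160°.

1.16°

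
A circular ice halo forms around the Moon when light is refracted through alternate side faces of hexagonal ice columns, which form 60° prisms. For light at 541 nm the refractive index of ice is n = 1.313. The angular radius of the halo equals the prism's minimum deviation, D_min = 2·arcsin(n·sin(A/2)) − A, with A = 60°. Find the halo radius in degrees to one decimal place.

22.1°

n·sin(A/2) = 1.313 × sin 30° = 1.313 × 0.5000 = 0.6565.
D_min = 2·arcsin(0.6565) − 60° = 2 × 41.033° − 60° = 22.067°.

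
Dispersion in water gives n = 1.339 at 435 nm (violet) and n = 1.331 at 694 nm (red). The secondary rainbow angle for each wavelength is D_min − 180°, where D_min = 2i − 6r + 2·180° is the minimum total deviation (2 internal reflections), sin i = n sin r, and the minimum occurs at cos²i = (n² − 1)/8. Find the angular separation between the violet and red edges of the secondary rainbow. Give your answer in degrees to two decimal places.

At 435 nm (n = 1.339): cos²i = 0.09912 → i = 71.650°, r = 45.141°, D_min = 232.451°, rainbow angle = 52.451°.
At 694 nm (n = 1.331): cos²i = 0.09645 → i = 71.907°, r = 45.575°, D_min = 230.365°, rainbow angle = 50.365°.
Angular width = |52.451° − 50.365°| = 2.086°.

2.09°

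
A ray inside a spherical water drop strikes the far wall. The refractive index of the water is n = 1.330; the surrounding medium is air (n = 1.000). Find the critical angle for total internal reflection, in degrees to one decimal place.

sin θ_c = n_air / n = 1.000 / 1.330 = 0.7519.
θ_c = arcsin(0.7519) = 48.75°.

48.8°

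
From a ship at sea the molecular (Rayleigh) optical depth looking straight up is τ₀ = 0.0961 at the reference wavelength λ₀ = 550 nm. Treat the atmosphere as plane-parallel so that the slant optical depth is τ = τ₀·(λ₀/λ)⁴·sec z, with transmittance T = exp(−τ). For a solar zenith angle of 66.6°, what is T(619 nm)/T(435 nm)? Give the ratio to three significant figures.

Airmass: sec 66.6° = 2.5180.
τ(619 nm) = 0.0961 × (550/619)⁴ × 2.5180 = 0.0961 × 0.6233 × 2.5180 = 0.1508.
τ(435 nm) = 0.0961 × (550/435)⁴ × 2.5180 = 0.0961 × 2.5556 × 2.5180 = 0.6184.
T(619)/T(435) = exp(τ_B − τ_A) = exp(0.4676) = 1.5961.

1.60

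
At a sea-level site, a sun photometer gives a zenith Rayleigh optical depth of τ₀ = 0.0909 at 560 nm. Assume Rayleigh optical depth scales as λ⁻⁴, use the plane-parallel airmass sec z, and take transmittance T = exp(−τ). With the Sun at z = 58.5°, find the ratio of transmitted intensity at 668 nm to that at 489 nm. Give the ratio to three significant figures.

1.24

Airmass: sec 58.5° = 1.9139.
τ(668 nm) = 0.0909 × (560/668)⁴ × 1.9139 = 0.0909 × 0.4939 × 1.9139 = 0.0859.
τ(489 nm) = 0.0909 × (560/489)⁴ × 1.9139 = 0.0909 × 1.7200 × 1.9139 = 0.2992.
T(668)/T(489) = exp(τ_B − τ_A) = exp(0.2133) = 1.2378.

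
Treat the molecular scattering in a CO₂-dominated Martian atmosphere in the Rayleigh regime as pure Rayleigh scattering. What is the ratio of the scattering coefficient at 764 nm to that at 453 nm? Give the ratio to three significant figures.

0.124

Rayleigh scattering ∝ λ⁻⁴, so the ratio of coefficients is the inverse fourth power of the wavelength ratio.
σ(764)/σ(453) = (453/764)⁴ = (0.5929)⁴ = 0.1236.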